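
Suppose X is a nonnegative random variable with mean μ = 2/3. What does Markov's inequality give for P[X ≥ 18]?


μ = E[X] = 2/3, a = 18.
Markov: P[X ≥ 18] ≤ μ/a = (2/3)/18 = 1/27.
Numerically: ≈ 0.037037.
(Since a = 18 > μ = 0.666667, the bound 1/27 is < 1 and informative.)

P[X ≥ 18] ≤ 1/27 ≈ 0.037037.


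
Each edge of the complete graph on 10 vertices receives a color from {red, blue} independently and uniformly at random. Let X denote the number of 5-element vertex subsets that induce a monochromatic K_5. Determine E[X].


Let X = Σ_S X_S over the C(10, 5) = 252 subsets S of size 5, where X_S = 1 if the K_5 on S is monochromatic.
For a fixed S, the K_5 on S has C(5, 2) = 10 edges. P[all 10 edges red] = (1/2)^10, and likewise for blue, so P[monochromatic] = 2·(1/2)^10 = 2^{1 − 10} = 1/512.
By linearity: E[X] = C(10, 5) · 2^{1 − 10} = 252 · 1/512 = 63/128.
Numerically: E[X] ≈ 0.49219.

E[X] = C(10,5)·2^(1−C(5,2)) = 63/128 ≈ 0.49219.


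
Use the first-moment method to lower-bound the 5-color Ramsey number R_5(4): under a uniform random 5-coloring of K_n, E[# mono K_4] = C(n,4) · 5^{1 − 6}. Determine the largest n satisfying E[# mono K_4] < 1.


We need C(n, 4) · 5^{1 − 6} < 1, i.e. C(n, 4) < 5^{6 − 1} = 3125.
Check values of n near the boundary:
  n = 13: C(13, 4) = 715; 715 < 3125? YES
  n = 14: C(14, 4) = 1001; 1001 < 3125? YES
  n = 15: C(15, 4) = 1365; 1365 < 3125? YES
  n = 16: C(16, 4) = 1820; 1820 < 3125? YES
  n = 17: C(17, 4) = 2380; 2380 < 3125? YES
  n = 18: C(18, 4) = 3060; 3060 < 3125? YES
  n = 19: C(19, 4) = 3876; 3876 < 3125? NO
The largest n with C(n, 4) < 3125 is n = 18 (where E[X] = 612/625 ≈ 0.9792). Hence R_5(4) > 18, i.e. R_5(4) ≥ 19.

Largest n = 18; hence R_5(4) > 18.


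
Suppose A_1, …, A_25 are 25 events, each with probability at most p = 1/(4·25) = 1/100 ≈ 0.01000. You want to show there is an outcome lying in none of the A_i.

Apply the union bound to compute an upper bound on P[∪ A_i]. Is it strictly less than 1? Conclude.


Union bound: P[∪_{i=1}^{25} A_i] ≤ Σ_i P[A_i] ≤ 25·p = 25·(1/100) = 1/4.
Numerically: 1/4 ≈ 0.25000.
Is 1/4 < 1? YES.
Since P[∪ A_i] ≤ 1/4 < 1, the complement has P[∩ A_i^c] ≥ 1 − 1/4 = 3/4 > 0, so some outcome avoids every A_i.

25·p = 1/4 ≈ 0.25000; existence CERTIFIED by the union bound.


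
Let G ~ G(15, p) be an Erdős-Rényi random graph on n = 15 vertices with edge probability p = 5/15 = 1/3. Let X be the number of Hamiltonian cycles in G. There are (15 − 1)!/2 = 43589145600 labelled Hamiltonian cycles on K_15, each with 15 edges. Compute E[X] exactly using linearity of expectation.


K_15 has (15 − 1)!/2 = 43589145600 labelled Hamiltonian cycles.
For each such Hamiltonian cycle H, let X_H = 1 if all 15 edges of H are present in G. Then P[X_H = 1] = p^{15} = (1/3)^{15} = 1/14348907.
By linearity of expectation: E[X] = Σ_H E[X_H] = 43589145600 · p^{15} = 43589145600 · 1/14348907 = 179379200/59049.
Numerically: E[X] ≈ 3037.8.

E[X] = 43589145600 · (1/3)^{15} = 179379200/59049 ≈ 3037.8.


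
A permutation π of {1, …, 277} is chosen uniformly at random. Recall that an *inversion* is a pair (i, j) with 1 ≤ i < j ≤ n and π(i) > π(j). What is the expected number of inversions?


Write X = Σ X_I over the C(277, 2) = 38226 pairs i < j, with X_I the indicator of one inversion.
There are 38226 indicators.
For each fixed pair i < j, the values π(i) and π(j) are two distinct elements of {1, …, 277} in uniformly random order; by symmetry P[π(i) > π(j)] = 1/2.
By linearity: E[X] = 38226 · (1/2) = C(277, 2) · (1/2) = 38226/2 = 19113 ≈ 19113.0000.

E[X] = 19113 = 19113.0000.


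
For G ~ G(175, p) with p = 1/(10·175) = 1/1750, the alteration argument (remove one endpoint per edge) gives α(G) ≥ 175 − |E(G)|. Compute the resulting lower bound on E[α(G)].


E[|E(G)|] = C(175, 2)·p = 15225 · (1/1750) = 87/10.
E[α(G)] ≥ n − E[|E(G)|] = 175 − 87/10 = 1663/10.
Numerically: ≈ 166.300.
(This is only a lower bound; the true E[α(G)] may be larger.)

E[α(G)] ≥ 1663/10 ≈ 166.300.


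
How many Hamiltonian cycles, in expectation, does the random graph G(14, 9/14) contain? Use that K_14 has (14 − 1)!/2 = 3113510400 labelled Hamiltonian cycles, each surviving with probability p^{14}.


K_14 has (14 − 1)!/2 = 3113510400 labelled Hamiltonian cycles.
For each such Hamiltonian cycle H, let X_H = 1 if all 14 edges of H are present in G. Then P[X_H = 1] = p^{14} = (9/14)^{14} = 22876792454961/11112006825558016.
Summing the indicators: E[X] = Σ_H E[X_H] = 3113510400 · p^{14} = 3113510400 · 22876792454961/11112006825558016 = 19873641525435994725/3100448333024.
Numerically: E[X] ≈ 6.40993e+06.

E[X] = 3113510400 · (9/14)^{14} = 19873641525435994725/3100448333024 ≈ 6.40993e+06.


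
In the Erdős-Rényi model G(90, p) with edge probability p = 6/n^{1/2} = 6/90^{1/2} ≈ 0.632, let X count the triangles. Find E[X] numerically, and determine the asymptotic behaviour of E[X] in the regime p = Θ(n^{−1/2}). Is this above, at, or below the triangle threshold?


Number of potential triangles: C(90, 3) = 117480.
Each occurs with probability p³ ≈ (0.632)³ ≈ 2.52982e-01.
By linearity: E[X] = C(90, 3)·p³ ≈ 117480 · 2.52982e-01 ≈ 29720.350.
Since α = 1/2 < 1, p = c/n^{1/2} ≫ 1/n is above the triangle threshold p ~ 1/n. Asymptotically E[X] ~ (c³/6)·n^{3(1−α)} = (6³/6)·n^{1.5} → ∞; triangles are abundant w.h.p.

E[X] ≈ 29720.350; in regime p = Θ(1/n^{1/2}) E[X] diverges (above the triangle threshold p ~ 1/n).


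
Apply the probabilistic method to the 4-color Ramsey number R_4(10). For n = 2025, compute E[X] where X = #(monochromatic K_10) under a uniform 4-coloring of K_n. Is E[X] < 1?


E[X] = C(2025, 10) · 4^{1 − 45} = 312479209053472269772600560 · 4^{−44} = 312479209053472269772600560/309485009821345068724781056.
As a reduced fraction: E[X] = 19529950565842016860787535/19342813113834066795298816 ≈ 1.0097.
Is E[X] < 1? NO.
Since E[X] ≥ 1, the first-moment bound is inconclusive at n = 2025; it does NOT by itself certify R_4(10) > 2025.

E[X] = 19529950565842016860787535/19342813113834066795298816 ≈ 1.0097; E[X] ≥ 1; first-moment method inconclusive here.


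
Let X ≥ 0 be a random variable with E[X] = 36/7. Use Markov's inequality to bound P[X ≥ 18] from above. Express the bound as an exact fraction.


μ = E[X] = 36/7, a = 18.
Markov: P[X ≥ 18] ≤ μ/a = (36/7)/18 = 2/7.
Numerically: ≈ 0.28571.
(Since a = 18 > μ = 5.14286, the bound 2/7 is < 1 and informative.)

P[X ≥ 18] ≤ 2/7 ≈ 0.28571.


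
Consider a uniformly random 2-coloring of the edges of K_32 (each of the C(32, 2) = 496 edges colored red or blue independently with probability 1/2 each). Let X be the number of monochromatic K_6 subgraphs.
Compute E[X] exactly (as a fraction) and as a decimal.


Let X = Σ_S X_S over the C(32, 6) = 906192 subsets S of size 6, where X_S = 1 if the K_6 on S is monochromatic.
For a fixed S, the K_6 on S has C(6, 2) = 15 edges. P[all 15 edges red] = (1/2)^15, and likewise for blue, so P[monochromatic] = 2·(1/2)^15 = 2^{1 − 15} = 1/16384.
By linearity of expectation: E[X] = C(32, 6) · 2^{1 − 15} = 906192 · 1/16384 = 56637/1024.
Numerically: E[X] ≈ 55.309570.

E[X] = C(32,6)·2^(1−C(6,2)) = 56637/1024 ≈ 55.309570.


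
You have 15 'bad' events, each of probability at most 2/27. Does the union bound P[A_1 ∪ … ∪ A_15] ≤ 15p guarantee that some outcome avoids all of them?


Union bound: P[∪_{i=1}^{15} A_i] ≤ Σ_i P[A_i] ≤ 15·p = 15·(2/27) = 10/9.
Numerically: 10/9 ≈ 1.1111111.
Is 10/9 < 1? NO.
Since the bound 10/9 is ≥ 1, the union bound is uninformative here; it does NOT by itself certify existence.

15·p = 10/9 ≈ 1.1111111; existence NOT certified by the union bound.


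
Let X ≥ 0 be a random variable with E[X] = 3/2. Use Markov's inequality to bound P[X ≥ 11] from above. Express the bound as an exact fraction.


μ = E[X] = 3/2, a = 11.
Markov: P[X ≥ 11] ≤ μ/a = (3/2)/11 = 3/22.
Numerically: ≈ 0.1364.
(Since a = 11 > μ = 1.5000, the bound 3/22 is < 1 and informative.)

P[X ≥ 11] ≤ 3/22 ≈ 0.1364.


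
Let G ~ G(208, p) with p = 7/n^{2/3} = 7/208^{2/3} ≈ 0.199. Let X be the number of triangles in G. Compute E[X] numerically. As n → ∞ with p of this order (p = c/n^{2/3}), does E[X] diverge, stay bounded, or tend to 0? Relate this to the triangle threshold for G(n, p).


Number of potential triangles: C(208, 3) = 1478256.
Each occurs with probability p³ ≈ (0.199)³ ≈ 7.92807e-03.
By linearity: E[X] = C(208, 3)·p³ ≈ 1478256 · 7.92807e-03 ≈ 11719.716.
Since α = 2/3 < 1, p = c/n^{2/3} ≫ 1/n is above the triangle threshold p ~ 1/n. Asymptotically E[X] ~ (c³/6)·n^{3(1−α)} = (7³/6)·n^{1} → ∞; triangles are abundant w.h.p.

E[X] ≈ 11719.716; in regime p = Θ(1/n^{2/3}) E[X] diverges (above the triangle threshold p ~ 1/n).


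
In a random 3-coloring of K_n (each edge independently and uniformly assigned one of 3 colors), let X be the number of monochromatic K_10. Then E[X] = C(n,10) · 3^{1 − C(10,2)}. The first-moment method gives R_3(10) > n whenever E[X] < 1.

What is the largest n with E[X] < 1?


We need C(n, 10) · 3^{1 − 45} < 1, i.e. C(n, 10) < 3^{45 − 1} = 984770902183611232881.
Check values of n near the boundary:
  n = 570: C(570, 10) = 921524823451961408691; 921524823451961408691 < 984770902183611232881? YES
  n = 571: C(571, 10) = 937951290893172842001; 937951290893172842001 < 984770902183611232881? YES
  n = 572: C(572, 10) = 954640815642161682606; 954640815642161682606 < 984770902183611232881? YES
  n = 573: C(573, 10) = 971597135635805762226; 971597135635805762226 < 984770902183611232881? YES
  n = 574: C(574, 10) = 988824035203816502691; 988824035203816502691 < 984770902183611232881? NO
  n = 575: C(575, 10) = 1006325345561406175305; 1006325345561406175305 < 984770902183611232881? NO
The largest n with C(n, 10) < 984770902183611232881 is n = 573 (where E[X] = 35985079097622435638/36472996377170786403 ≈ 0.9866225). Hence R_3(10) > 573, i.e. R_3(10) ≥ 574.

Largest n = 573; hence R_3(10) > 573.


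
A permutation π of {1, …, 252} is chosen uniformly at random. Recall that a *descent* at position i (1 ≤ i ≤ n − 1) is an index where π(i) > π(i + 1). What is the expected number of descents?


Write X = Σ X_I over i = 1, …, 251, with X_I the indicator of one descent.
There are 251 indicators.
For each fixed i, the pair (π(i), π(i+1)) is a uniformly random ordered pair of distinct values from {1, …, 252}; by symmetry P[π(i) > π(i+1)] = 1/2.
By linearity: E[X] = 251 · (1/2) = (252 − 1) · (1/2) = 251/2 ≈ 125.500000.

E[X] = 251/2 = 125.500000.


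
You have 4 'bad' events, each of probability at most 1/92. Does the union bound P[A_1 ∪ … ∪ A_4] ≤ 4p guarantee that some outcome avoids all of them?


Union bound: P[∪_{i=1}^{4} A_i] ≤ Σ_i P[A_i] ≤ 4·p = 4·(1/92) = 1/23.
Numerically: 1/23 ≈ 0.0434783.
Is 1/23 < 1? YES.
Since P[∪ A_i] ≤ 1/23 < 1, the complement has P[∩ A_i^c] ≥ 1 − 1/23 = 22/23 > 0, so some outcome avoids every A_i.

4·p = 1/23 ≈ 0.0434783; existence CERTIFIED by the union bound.


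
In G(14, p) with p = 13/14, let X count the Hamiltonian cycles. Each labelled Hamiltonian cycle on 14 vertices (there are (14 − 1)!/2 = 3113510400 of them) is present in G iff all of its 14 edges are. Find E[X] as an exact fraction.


K_14 has (14 − 1)!/2 = 3113510400 labelled Hamiltonian cycles.
For each such Hamiltonian cycle H, let X_H = 1 if all 14 edges of H are present in G. Then P[X_H = 1] = p^{14} = (13/14)^{14} = 3937376385699289/11112006825558016.
By linearity of expectation: E[X] = Σ_H E[X_H] = 3113510400 · p^{14} = 3113510400 · 3937376385699289/11112006825558016 = 3420497300666614836525/3100448333024.
Numerically: E[X] ≈ 1.1032e+09.

E[X] = 3113510400 · (13/14)^{14} = 3420497300666614836525/3100448333024 ≈ 1.1032e+09.


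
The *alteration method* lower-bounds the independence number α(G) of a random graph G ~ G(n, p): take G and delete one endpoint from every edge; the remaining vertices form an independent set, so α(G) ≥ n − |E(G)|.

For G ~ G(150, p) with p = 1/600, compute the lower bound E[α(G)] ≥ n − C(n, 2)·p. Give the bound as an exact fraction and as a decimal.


E[|E(G)|] = C(150, 2)·p = 11175 · (1/600) = 149/8.
E[α(G)] ≥ n − E[|E(G)|] = 150 − 149/8 = 1051/8.
Numerically: ≈ 131.37500.
(This is only a lower bound; the true E[α(G)] may be larger.)

E[α(G)] ≥ 1051/8 ≈ 131.37500.


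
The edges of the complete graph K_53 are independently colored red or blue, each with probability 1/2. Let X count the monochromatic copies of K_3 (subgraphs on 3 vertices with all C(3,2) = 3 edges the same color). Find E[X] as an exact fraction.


Let X = Σ_S X_S over the C(53, 3) = 23426 subsets S of size 3, where X_S = 1 if the K_3 on S is monochromatic.
For a fixed S, the K_3 on S has C(3, 2) = 3 edges. P[all 3 edges red] = (1/2)^3, and likewise for blue, so P[monochromatic] = 2·(1/2)^3 = 2^{1 − 3} = 1/4.
By linearity: E[X] = C(53, 3) · 2^{1 − 3} = 23426 · 1/4 = 11713/2.
Numerically: E[X] ≈ 5856.500.

E[X] = C(53,3)·2^(1−C(3,2)) = 11713/2 ≈ 5856.500.


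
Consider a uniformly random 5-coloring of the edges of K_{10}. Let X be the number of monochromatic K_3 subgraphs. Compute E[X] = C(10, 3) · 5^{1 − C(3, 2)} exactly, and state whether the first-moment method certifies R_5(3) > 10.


E[X] = C(10, 3) · 5^{1 − 3} = 120 · 5^{−2} = 120/25.
As a reduced fraction: E[X] = 24/5 ≈ 4.800.
Is E[X] < 1? NO.
Since E[X] ≥ 1, the first-moment bound is inconclusive at n = 10; it does NOT by itself certify R_5(3) > 10.

E[X] = 24/5 ≈ 4.800; E[X] ≥ 1; first-moment method inconclusive here.


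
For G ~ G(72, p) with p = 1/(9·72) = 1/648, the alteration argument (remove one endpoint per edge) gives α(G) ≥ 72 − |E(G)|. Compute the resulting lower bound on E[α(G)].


E[|E(G)|] = C(72, 2)·p = 2556 · (1/648) = 71/18.
E[α(G)] ≥ n − E[|E(G)|] = 72 − 71/18 = 1225/18.
Numerically: ≈ 68.0556.
(This is only a lower bound; the true E[α(G)] may be larger.)

E[α(G)] ≥ 1225/18 ≈ 68.0556.


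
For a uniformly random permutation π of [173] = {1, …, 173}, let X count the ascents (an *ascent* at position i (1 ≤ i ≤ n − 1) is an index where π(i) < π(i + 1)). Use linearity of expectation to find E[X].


Write X = Σ X_I over i = 1, …, 172, with X_I the indicator of one ascent.
There are 172 indicators.
For each fixed i, the pair (π(i), π(i+1)) is a uniformly random ordered pair of distinct values from {1, …, 173}; by symmetry P[π(i) < π(i+1)] = 1/2.
By linearity: E[X] = 172 · (1/2) = (173 − 1) · (1/2) = 86 ≈ 86.00000.

E[X] = 86 = 86.00000.


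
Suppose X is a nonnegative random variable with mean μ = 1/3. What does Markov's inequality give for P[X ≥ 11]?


μ = E[X] = 1/3, a = 11.
Markov: P[X ≥ 11] ≤ μ/a = (1/3)/11 = 1/33.
Numerically: ≈ 0.030.
(Since a = 11 > μ = 0.333, the bound 1/33 is < 1 and informative.)

P[X ≥ 11] ≤ 1/33 ≈ 0.030.


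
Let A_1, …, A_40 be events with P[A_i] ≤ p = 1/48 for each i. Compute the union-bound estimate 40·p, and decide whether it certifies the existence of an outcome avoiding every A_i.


Union bound: P[∪_{i=1}^{40} A_i] ≤ Σ_i P[A_i] ≤ 40·p = 40·(1/48) = 5/6.
Numerically: 5/6 ≈ 0.8333.
Is 5/6 < 1? YES.
Since P[∪ A_i] ≤ 5/6 < 1, the complement has P[∩ A_i^c] ≥ 1 − 5/6 = 1/6 > 0, so some outcome avoids every A_i.

40·p = 5/6 ≈ 0.8333; existence CERTIFIED by the union bound.


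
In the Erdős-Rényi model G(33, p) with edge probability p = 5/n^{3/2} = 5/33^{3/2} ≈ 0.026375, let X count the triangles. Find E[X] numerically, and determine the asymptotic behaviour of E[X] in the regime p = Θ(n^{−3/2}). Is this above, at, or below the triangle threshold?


Number of potential triangles: C(33, 3) = 5456.
Each occurs with probability p³ ≈ (0.026375)³ ≈ 1.8348361e-05.
By linearity: E[X] = C(33, 3)·p³ ≈ 5456 · 1.8348361e-05 ≈ 0.10011.
Since α = 3/2 > 1, p = c/n^{3/2} = o(1/n) is below the triangle threshold p ~ 1/n. Asymptotically E[X] ~ (c³/6)·n^{3(1−α)} = (5³/6)·n^{-1.5} → 0, so by Markov's inequality G has no triangles w.h.p.

E[X] ≈ 0.10011; in regime p = Θ(1/n^{3/2}) E[X] tends to 0 (below the triangle threshold p ~ 1/n).


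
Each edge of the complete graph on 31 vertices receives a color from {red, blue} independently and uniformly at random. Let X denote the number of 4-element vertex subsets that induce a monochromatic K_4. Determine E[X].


Let X = Σ_S X_S over the C(31, 4) = 31465 subsets S of size 4, where X_S = 1 if the K_4 on S is monochromatic.
For a fixed S, the K_4 on S has C(4, 2) = 6 edges. P[all 6 edges red] = (1/2)^6, and likewise for blue, so P[monochromatic] = 2·(1/2)^6 = 2^{1 − 6} = 1/32.
By linearity of expectation: E[X] = C(31, 4) · 2^{1 − 6} = 31465 · 1/32 = 31465/32.
Numerically: E[X] ≈ 983.2812.

E[X] = C(31,4)·2^(1−C(4,2)) = 31465/32 ≈ 983.2812.


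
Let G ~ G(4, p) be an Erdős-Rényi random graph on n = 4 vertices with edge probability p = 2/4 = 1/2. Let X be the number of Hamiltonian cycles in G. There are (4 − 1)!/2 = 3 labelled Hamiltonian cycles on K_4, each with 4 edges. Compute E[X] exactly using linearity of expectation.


K_4 has (4 − 1)!/2 = 3 labelled Hamiltonian cycles.
For each such Hamiltonian cycle H, let X_H = 1 if all 4 edges of H are present in G. Then P[X_H = 1] = p^{4} = (1/2)^{4} = 1/16.
By linearity of expectation: E[X] = Σ_H E[X_H] = 3 · p^{4} = 3 · 1/16 = 3/16.
Numerically: E[X] ≈ 0.1875.

E[X] = 3 · (1/2)^{4} = 3/16 ≈ 0.1875.


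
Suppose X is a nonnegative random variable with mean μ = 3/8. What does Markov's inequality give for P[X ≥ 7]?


μ = E[X] = 3/8, a = 7.
Markov: P[X ≥ 7] ≤ μ/a = (3/8)/7 = 3/56.
Numerically: ≈ 0.05357.
(Since a = 7 > μ = 0.37500, the bound 3/56 is < 1 and informative.)

P[X ≥ 7] ≤ 3/56 ≈ 0.05357.


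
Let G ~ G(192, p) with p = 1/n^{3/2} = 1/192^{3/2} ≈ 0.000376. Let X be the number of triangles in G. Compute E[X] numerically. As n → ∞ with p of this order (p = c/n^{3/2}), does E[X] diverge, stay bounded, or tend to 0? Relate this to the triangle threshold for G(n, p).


Number of potential triangles: C(192, 3) = 1161280.
Each occurs with probability p³ ≈ (0.000376)³ ≈ 5.31061e-11.
By linearity: E[X] = C(192, 3)·p³ ≈ 1161280 · 5.31061e-11 ≈ 0.000.
Since α = 3/2 > 1, p = c/n^{3/2} = o(1/n) is below the triangle threshold p ~ 1/n. Asymptotically E[X] ~ (c³/6)·n^{3(1−α)} = (1³/6)·n^{-1.5} → 0, so by Markov's inequality G has no triangles w.h.p.

E[X] ≈ 0.000; in regime p = Θ(1/n^{3/2}) E[X] tends to 0 (below the triangle threshold p ~ 1/n).


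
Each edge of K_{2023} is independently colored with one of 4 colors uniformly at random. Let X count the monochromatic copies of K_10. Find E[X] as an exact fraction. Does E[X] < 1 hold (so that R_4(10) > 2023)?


E[X] = C(2023, 10) · 4^{1 − 45} = 309399856285778485315440716 · 4^{−44} = 309399856285778485315440716/309485009821345068724781056.
As a reduced fraction: E[X] = 77349964071444621328860179/77371252455336267181195264 ≈ 0.99972.
Is E[X] < 1? YES.
Since E[X] < 1, there exists a 4-coloring of K_{2023} with no monochromatic K_10; hence R_4(10) > 2023.

E[X] = 77349964071444621328860179/77371252455336267181195264 ≈ 0.99972; E[X] < 1, so R_4(10) > 2023.


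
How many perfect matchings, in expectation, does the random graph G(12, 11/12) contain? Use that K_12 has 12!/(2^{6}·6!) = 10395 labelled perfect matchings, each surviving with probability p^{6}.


K_12 has 12!/(2^{6}·6!) = 10395 labelled perfect matchings.
For each such perfect matching H, let X_H = 1 if all 6 edges of H are present in G. Then P[X_H = 1] = p^{6} = (11/12)^{6} = 1771561/2985984.
Summing the indicators: E[X] = Σ_H E[X_H] = 10395 · p^{6} = 10395 · 1771561/2985984 = 682050985/110592.
Numerically: E[X] ≈ 6.17e+03.

E[X] = 10395 · (11/12)^{6} = 682050985/110592 ≈ 6.17e+03.


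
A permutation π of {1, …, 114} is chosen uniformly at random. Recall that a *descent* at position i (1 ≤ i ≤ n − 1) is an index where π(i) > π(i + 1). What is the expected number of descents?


Write X = Σ X_I over i = 1, …, 113, with X_I the indicator of one descent.
There are 113 indicators.
For each fixed i, the pair (π(i), π(i+1)) is a uniformly random ordered pair of distinct values from {1, …, 114}; by symmetry P[π(i) > π(i+1)] = 1/2.
By linearity: E[X] = 113 · (1/2) = (114 − 1) · (1/2) = 113/2 ≈ 56.500000.

E[X] = 113/2 = 56.500000.


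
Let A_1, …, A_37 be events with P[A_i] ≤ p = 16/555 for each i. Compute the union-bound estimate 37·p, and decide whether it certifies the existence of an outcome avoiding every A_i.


Union bound: P[∪_{i=1}^{37} A_i] ≤ Σ_i P[A_i] ≤ 37·p = 37·(16/555) = 16/15.
Numerically: 16/15 ≈ 1.066667.
Is 16/15 < 1? NO.
Since the bound 16/15 is ≥ 1, the union bound is uninformative here; it does NOT by itself certify existence.

37·p = 16/15 ≈ 1.066667; existence NOT certified by the union bound.


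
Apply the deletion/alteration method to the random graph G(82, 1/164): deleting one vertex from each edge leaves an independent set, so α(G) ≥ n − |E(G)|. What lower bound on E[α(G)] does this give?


E[|E(G)|] = C(82, 2)·p = 3321 · (1/164) = 81/4.
E[α(G)] ≥ n − E[|E(G)|] = 82 − 81/4 = 247/4.
Numerically: ≈ 61.750.
(This is only a lower bound; the true E[α(G)] may be larger.)

E[α(G)] ≥ 247/4 ≈ 61.750.


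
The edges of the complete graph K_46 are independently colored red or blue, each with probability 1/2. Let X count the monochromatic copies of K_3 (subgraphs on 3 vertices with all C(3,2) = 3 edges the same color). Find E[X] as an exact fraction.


Let X = Σ_S X_S over the C(46, 3) = 15180 subsets S of size 3, where X_S = 1 if the K_3 on S is monochromatic.
For a fixed S, the K_3 on S has C(3, 2) = 3 edges. P[all 3 edges red] = (1/2)^3, and likewise for blue, so P[monochromatic] = 2·(1/2)^3 = 2^{1 − 3} = 1/4.
By linearity: E[X] = C(46, 3) · 2^{1 − 3} = 15180 · 1/4 = 3795.
Numerically: E[X] ≈ 3795.0000.

E[X] = C(46,3)·2^(1−C(3,2)) = 3795 ≈ 3795.0000.


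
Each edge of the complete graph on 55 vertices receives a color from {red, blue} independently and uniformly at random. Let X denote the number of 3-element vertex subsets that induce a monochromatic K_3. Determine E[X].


Let X = Σ_S X_S over the C(55, 3) = 26235 subsets S of size 3, where X_S = 1 if the K_3 on S is monochromatic.
For a fixed S, the K_3 on S has C(3, 2) = 3 edges. P[all 3 edges red] = (1/2)^3, and likewise for blue, so P[monochromatic] = 2·(1/2)^3 = 2^{1 − 3} = 1/4.
By linearity of expectation: E[X] = C(55, 3) · 2^{1 − 3} = 26235 · 1/4 = 26235/4.
Numerically: E[X] ≈ 6558.750000.

E[X] = C(55,3)·2^(1−C(3,2)) = 26235/4 ≈ 6558.750000.


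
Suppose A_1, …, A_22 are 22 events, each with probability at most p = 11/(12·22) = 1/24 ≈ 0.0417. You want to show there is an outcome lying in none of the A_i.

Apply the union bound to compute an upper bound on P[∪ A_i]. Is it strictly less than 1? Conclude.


Union bound: P[∪_{i=1}^{22} A_i] ≤ Σ_i P[A_i] ≤ 22·p = 22·(1/24) = 11/12.
Numerically: 11/12 ≈ 0.9167.
Is 11/12 < 1? YES.
Since P[∪ A_i] ≤ 11/12 < 1, the complement has P[∩ A_i^c] ≥ 1 − 11/12 = 1/12 > 0, so some outcome avoids every A_i.

22·p = 11/12 ≈ 0.9167; existence CERTIFIED by the union bound.


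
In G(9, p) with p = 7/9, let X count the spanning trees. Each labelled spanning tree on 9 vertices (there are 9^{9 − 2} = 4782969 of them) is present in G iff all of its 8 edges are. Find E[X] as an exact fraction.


K_9 has 9^{9 − 2} = 4782969 labelled spanning trees.
For each such spanning tree H, let X_H = 1 if all 8 edges of H are present in G. Then P[X_H = 1] = p^{8} = (7/9)^{8} = 5764801/43046721.
By linearity: E[X] = Σ_H E[X_H] = 4782969 · p^{8} = 4782969 · 5764801/43046721 = 5764801/9.
Numerically: E[X] ≈ 640533.

E[X] = 4782969 · (7/9)^{8} = 5764801/9 ≈ 640533.


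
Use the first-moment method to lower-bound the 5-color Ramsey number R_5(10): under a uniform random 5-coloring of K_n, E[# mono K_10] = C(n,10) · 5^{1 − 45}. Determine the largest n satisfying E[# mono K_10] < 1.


We need C(n, 10) · 5^{1 − 45} < 1, i.e. C(n, 10) < 5^{45 − 1} = 5684341886080801486968994140625.
Check values of n near the boundary:
  n = 5387: C(5387, 10) = 5624406917627224603154306376491; 5624406917627224603154306376491 < 5684341886080801486968994140625? YES
  n = 5388: C(5388, 10) = 5634865093375880654852250419586; 5634865093375880654852250419586 < 5684341886080801486968994140625? YES
  n = 5389: C(5389, 10) = 5645340767466558997768874792926; 5645340767466558997768874792926 < 5684341886080801486968994140625? YES
  n = 5390: C(5390, 10) = 5655833965919099070255434039753; 5655833965919099070255434039753 < 5684341886080801486968994140625? YES
  n = 5391: C(5391, 10) = 5666344714787188828795213697883; 5666344714787188828795213697883 < 5684341886080801486968994140625? YES
  n = 5392: C(5392, 10) = 5676873040158402483252283957448; 5676873040158402483252283957448 < 5684341886080801486968994140625? YES
  n = 5393: C(5393, 10) = 5687418968154238267170642278008; 5687418968154238267170642278008 < 5684341886080801486968994140625? NO
  n = 5394: C(5394, 10) = 5697982524930156243149785372878; 5697982524930156243149785372878 < 5684341886080801486968994140625? NO
The largest n with C(n, 10) < 5684341886080801486968994140625 is n = 5392 (where E[X] = 5676873040158402483252283957448/5684341886080801486968994140625 ≈ 0.998686). Hence R_5(10) > 5392, i.e. R_5(10) ≥ 5393.

Largest n = 5392; hence R_5(10) > 5392.


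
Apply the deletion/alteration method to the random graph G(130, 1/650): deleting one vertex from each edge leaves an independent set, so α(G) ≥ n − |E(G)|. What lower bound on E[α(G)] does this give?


E[|E(G)|] = C(130, 2)·p = 8385 · (1/650) = 129/10.
E[α(G)] ≥ n − E[|E(G)|] = 130 − 129/10 = 1171/10.
Numerically: ≈ 117.100.
(This is only a lower bound; the true E[α(G)] may be larger.)

E[α(G)] ≥ 1171/10 ≈ 117.100.


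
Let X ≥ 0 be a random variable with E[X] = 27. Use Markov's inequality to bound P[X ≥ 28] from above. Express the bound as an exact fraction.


μ = E[X] = 27, a = 28.
Markov: P[X ≥ 28] ≤ μ/a = (27)/28 = 27/28.
Numerically: ≈ 0.96429.
(Since a = 28 > μ = 27.00000, the bound 27/28 is < 1 and informative.)

P[X ≥ 28] ≤ 27/28 ≈ 0.96429.


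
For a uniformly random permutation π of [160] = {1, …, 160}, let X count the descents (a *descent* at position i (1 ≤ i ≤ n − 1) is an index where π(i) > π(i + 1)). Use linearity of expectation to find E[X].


Write X = Σ X_I over i = 1, …, 159, with X_I the indicator of one descent.
There are 159 indicators.
For each fixed i, the pair (π(i), π(i+1)) is a uniformly random ordered pair of distinct values from {1, …, 160}; by symmetry P[π(i) > π(i+1)] = 1/2.
By linearity: E[X] = 159 · (1/2) = (160 − 1) · (1/2) = 159/2 ≈ 79.500.

E[X] = 159/2 = 79.500.


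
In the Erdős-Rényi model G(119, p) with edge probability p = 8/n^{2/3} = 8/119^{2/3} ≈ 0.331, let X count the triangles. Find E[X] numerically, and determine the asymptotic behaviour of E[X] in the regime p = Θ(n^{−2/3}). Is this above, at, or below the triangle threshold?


Number of potential triangles: C(119, 3) = 273819.
Each occurs with probability p³ ≈ (0.331)³ ≈ 3.61556e-02.
By linearity: E[X] = C(119, 3)·p³ ≈ 273819 · 3.61556e-02 ≈ 9900.101.
Since α = 2/3 < 1, p = c/n^{2/3} ≫ 1/n is above the triangle threshold p ~ 1/n. Asymptotically E[X] ~ (c³/6)·n^{3(1−α)} = (8³/6)·n^{1} → ∞; triangles are abundant w.h.p.

E[X] ≈ 9900.101; in regime p = Θ(1/n^{2/3}) E[X] diverges (above the triangle threshold p ~ 1/n).


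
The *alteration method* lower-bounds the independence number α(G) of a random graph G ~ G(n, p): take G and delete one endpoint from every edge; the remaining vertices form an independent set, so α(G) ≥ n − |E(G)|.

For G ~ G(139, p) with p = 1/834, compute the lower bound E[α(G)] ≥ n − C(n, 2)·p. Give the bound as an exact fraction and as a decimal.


E[|E(G)|] = C(139, 2)·p = 9591 · (1/834) = 23/2.
E[α(G)] ≥ n − E[|E(G)|] = 139 − 23/2 = 255/2.
Numerically: ≈ 127.50000.
(This is only a lower bound; the true E[α(G)] may be larger.)

E[α(G)] ≥ 255/2 ≈ 127.50000.


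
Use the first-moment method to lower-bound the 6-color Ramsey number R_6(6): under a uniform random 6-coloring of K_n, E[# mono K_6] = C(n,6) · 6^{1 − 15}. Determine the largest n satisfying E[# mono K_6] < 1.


We need C(n, 6) · 6^{1 − 15} < 1, i.e. C(n, 6) < 6^{15 − 1} = 78364164096.
Check values of n near the boundary:
  n = 192: C(192, 6) = 64300886496; 64300886496 < 78364164096? YES
  n = 193: C(193, 6) = 66364016544; 66364016544 < 78364164096? YES
  n = 194: C(194, 6) = 68482017072; 68482017072 < 78364164096? YES
  n = 195: C(195, 6) = 70656049360; 70656049360 < 78364164096? YES
  n = 196: C(196, 6) = 72887293024; 72887293024 < 78364164096? YES
  n = 197: C(197, 6) = 75176946208; 75176946208 < 78364164096? YES
  n = 198: C(198, 6) = 77526225777; 77526225777 < 78364164096? YES
  n = 199: C(199, 6) = 79936367511; 79936367511 < 78364164096? NO
  n = 200: C(200, 6) = 82408626300; 82408626300 < 78364164096? NO
The largest n with C(n, 6) < 78364164096 is n = 198 (where E[X] = 25842075259/26121388032 ≈ 0.9893). Hence R_6(6) > 198, i.e. R_6(6) ≥ 199.

Largest n = 198; hence R_6(6) > 198.


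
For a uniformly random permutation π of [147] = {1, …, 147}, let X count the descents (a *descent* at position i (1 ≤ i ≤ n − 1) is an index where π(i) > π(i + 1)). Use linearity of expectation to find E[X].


Write X = Σ X_I over i = 1, …, 146, with X_I the indicator of one descent.
There are 146 indicators.
For each fixed i, the pair (π(i), π(i+1)) is a uniformly random ordered pair of distinct values from {1, …, 147}; by symmetry P[π(i) > π(i+1)] = 1/2.
By linearity: E[X] = 146 · (1/2) = (147 − 1) · (1/2) = 73 ≈ 73.000.

E[X] = 73 = 73.000.


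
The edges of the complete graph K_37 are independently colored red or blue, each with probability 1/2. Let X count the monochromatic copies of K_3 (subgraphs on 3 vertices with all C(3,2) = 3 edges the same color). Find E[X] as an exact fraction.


Let X = Σ_S X_S over the C(37, 3) = 7770 subsets S of size 3, where X_S = 1 if the K_3 on S is monochromatic.
For a fixed S, the K_3 on S has C(3, 2) = 3 edges. P[all 3 edges red] = (1/2)^3, and likewise for blue, so P[monochromatic] = 2·(1/2)^3 = 2^{1 − 3} = 1/4.
By linearity of expectation: E[X] = C(37, 3) · 2^{1 − 3} = 7770 · 1/4 = 3885/2.
Numerically: E[X] ≈ 1942.500000.

E[X] = C(37,3)·2^(1−C(3,2)) = 3885/2 ≈ 1942.500000.


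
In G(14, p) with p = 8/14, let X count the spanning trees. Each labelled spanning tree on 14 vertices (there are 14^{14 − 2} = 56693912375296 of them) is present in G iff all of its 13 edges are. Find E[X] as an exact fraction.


K_14 has 14^{14 − 2} = 56693912375296 labelled spanning trees.
For each such spanning tree H, let X_H = 1 if all 13 edges of H are present in G. Then P[X_H = 1] = p^{13} = (4/7)^{13} = 67108864/96889010407.
Summing the indicators: E[X] = Σ_H E[X_H] = 56693912375296 · p^{13} = 56693912375296 · 67108864/96889010407 = 274877906944/7.
Numerically: E[X] ≈ 3.92683e+10.

E[X] = 56693912375296 · (4/7)^{13} = 274877906944/7 ≈ 3.92683e+10.


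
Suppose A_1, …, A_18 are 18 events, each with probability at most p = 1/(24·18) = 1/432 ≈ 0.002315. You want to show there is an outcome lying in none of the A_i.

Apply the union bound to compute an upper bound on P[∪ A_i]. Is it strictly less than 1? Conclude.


Union bound: P[∪_{i=1}^{18} A_i] ≤ Σ_i P[A_i] ≤ 18·p = 18·(1/432) = 1/24.
Numerically: 1/24 ≈ 0.041667.
Is 1/24 < 1? YES.
Since P[∪ A_i] ≤ 1/24 < 1, the complement has P[∩ A_i^c] ≥ 1 − 1/24 = 23/24 > 0, so some outcome avoids every A_i.

18·p = 1/24 ≈ 0.041667; existence CERTIFIED by the union bound.


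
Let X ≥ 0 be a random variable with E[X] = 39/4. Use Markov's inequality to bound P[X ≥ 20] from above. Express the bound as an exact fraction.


μ = E[X] = 39/4, a = 20.
Markov: P[X ≥ 20] ≤ μ/a = (39/4)/20 = 39/80.
Numerically: ≈ 0.487.
(Since a = 20 > μ = 9.750, the bound 39/80 is < 1 and informative.)

P[X ≥ 20] ≤ 39/80 ≈ 0.487.


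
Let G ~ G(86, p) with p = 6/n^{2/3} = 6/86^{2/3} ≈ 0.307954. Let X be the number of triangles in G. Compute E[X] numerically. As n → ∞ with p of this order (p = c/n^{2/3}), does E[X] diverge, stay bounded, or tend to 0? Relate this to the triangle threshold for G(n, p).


Number of potential triangles: C(86, 3) = 102340.
Each occurs with probability p³ ≈ (0.307954)³ ≈ 2.92049757e-02.
By linearity: E[X] = C(86, 3)·p³ ≈ 102340 · 2.92049757e-02 ≈ 2988.837209.
Since α = 2/3 < 1, p = c/n^{2/3} ≫ 1/n is above the triangle threshold p ~ 1/n. Asymptotically E[X] ~ (c³/6)·n^{3(1−α)} = (6³/6)·n^{1} → ∞; triangles are abundant w.h.p.

E[X] ≈ 2988.837209; in regime p = Θ(1/n^{2/3}) E[X] diverges (above the triangle threshold p ~ 1/n).


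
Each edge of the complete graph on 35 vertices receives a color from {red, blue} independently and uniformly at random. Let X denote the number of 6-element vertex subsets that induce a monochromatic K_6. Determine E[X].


Let X = Σ_S X_S over the C(35, 6) = 1623160 subsets S of size 6, where X_S = 1 if the K_6 on S is monochromatic.
For a fixed S, the K_6 on S has C(6, 2) = 15 edges. P[all 15 edges red] = (1/2)^15, and likewise for blue, so P[monochromatic] = 2·(1/2)^15 = 2^{1 − 15} = 1/16384.
By linearity of expectation: E[X] = C(35, 6) · 2^{1 − 15} = 1623160 · 1/16384 = 202895/2048.
Numerically: E[X] ≈ 99.0698.

E[X] = C(35,6)·2^(1−C(6,2)) = 202895/2048 ≈ 99.0698.


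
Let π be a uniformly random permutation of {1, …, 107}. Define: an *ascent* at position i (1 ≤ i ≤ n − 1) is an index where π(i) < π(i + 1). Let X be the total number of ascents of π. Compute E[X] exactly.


Write X = Σ X_I over i = 1, …, 106, with X_I the indicator of one ascent.
There are 106 indicators.
For each fixed i, the pair (π(i), π(i+1)) is a uniformly random ordered pair of distinct values from {1, …, 107}; by symmetry P[π(i) < π(i+1)] = 1/2.
By linearity: E[X] = 106 · (1/2) = (107 − 1) · (1/2) = 53 ≈ 53.000000.

E[X] = 53 = 53.000000.


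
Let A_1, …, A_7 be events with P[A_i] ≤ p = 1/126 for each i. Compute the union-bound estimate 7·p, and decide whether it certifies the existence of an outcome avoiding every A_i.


Union bound: P[∪_{i=1}^{7} A_i] ≤ Σ_i P[A_i] ≤ 7·p = 7·(1/126) = 1/18.
Numerically: 1/18 ≈ 0.05556.
Is 1/18 < 1? YES.
Since P[∪ A_i] ≤ 1/18 < 1, the complement has P[∩ A_i^c] ≥ 1 − 1/18 = 17/18 > 0, so some outcome avoids every A_i.

7·p = 1/18 ≈ 0.05556; existence CERTIFIED by the union bound.


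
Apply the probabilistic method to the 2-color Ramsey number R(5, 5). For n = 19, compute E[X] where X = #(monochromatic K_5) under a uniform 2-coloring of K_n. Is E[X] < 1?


E[X] = C(19, 5) · 2^{1 − 10} = 11628 · 2^{−9} = 11628/512.
As a reduced fraction: E[X] = 2907/128 ≈ 22.7109.
Is E[X] < 1? NO.
Since E[X] ≥ 1, the first-moment bound is inconclusive at n = 19; it does NOT by itself certify R(5, 5) > 19.

E[X] = 2907/128 ≈ 22.7109; E[X] ≥ 1; first-moment method inconclusive here.


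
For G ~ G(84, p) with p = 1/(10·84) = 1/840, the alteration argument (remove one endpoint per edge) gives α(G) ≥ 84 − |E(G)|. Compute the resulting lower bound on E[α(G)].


E[|E(G)|] = C(84, 2)·p = 3486 · (1/840) = 83/20.
E[α(G)] ≥ n − E[|E(G)|] = 84 − 83/20 = 1597/20.
Numerically: ≈ 79.85000.
(This is only a lower bound; the true E[α(G)] may be larger.)

E[α(G)] ≥ 1597/20 ≈ 79.85000.


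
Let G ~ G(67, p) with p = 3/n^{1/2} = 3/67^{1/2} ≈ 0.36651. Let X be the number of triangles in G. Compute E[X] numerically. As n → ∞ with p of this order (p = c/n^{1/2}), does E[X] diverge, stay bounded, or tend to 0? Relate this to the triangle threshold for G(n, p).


Number of potential triangles: C(67, 3) = 47905.
Each occurs with probability p³ ≈ (0.36651)³ ≈ 4.9232463e-02.
By linearity: E[X] = C(67, 3)·p³ ≈ 47905 · 4.9232463e-02 ≈ 2358.48112.
Since α = 1/2 < 1, p = c/n^{1/2} ≫ 1/n is above the triangle threshold p ~ 1/n. Asymptotically E[X] ~ (c³/6)·n^{3(1−α)} = (3³/6)·n^{1.5} → ∞; triangles are abundant w.h.p.

E[X] ≈ 2358.48112; in regime p = Θ(1/n^{1/2}) E[X] diverges (above the triangle threshold p ~ 1/n).


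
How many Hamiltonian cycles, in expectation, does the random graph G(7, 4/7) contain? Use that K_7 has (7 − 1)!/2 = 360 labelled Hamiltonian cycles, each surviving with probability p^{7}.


K_7 has (7 − 1)!/2 = 360 labelled Hamiltonian cycles.
For each such Hamiltonian cycle H, let X_H = 1 if all 7 edges of H are present in G. Then P[X_H = 1] = p^{7} = (4/7)^{7} = 16384/823543.
By linearity: E[X] = Σ_H E[X_H] = 360 · p^{7} = 360 · 16384/823543 = 5898240/823543.
Numerically: E[X] ≈ 7.162.

E[X] = 360 · (4/7)^{7} = 5898240/823543 ≈ 7.162.


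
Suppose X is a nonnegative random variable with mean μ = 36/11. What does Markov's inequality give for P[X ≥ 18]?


μ = E[X] = 36/11, a = 18.
Markov: P[X ≥ 18] ≤ μ/a = (36/11)/18 = 2/11.
Numerically: ≈ 0.182.
(Since a = 18 > μ = 3.273, the bound 2/11 is < 1 and informative.)

P[X ≥ 18] ≤ 2/11 ≈ 0.182.


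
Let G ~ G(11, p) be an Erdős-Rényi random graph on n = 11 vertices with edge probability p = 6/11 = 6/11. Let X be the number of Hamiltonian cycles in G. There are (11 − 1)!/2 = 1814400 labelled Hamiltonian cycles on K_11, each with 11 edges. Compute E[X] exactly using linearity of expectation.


K_11 has (11 − 1)!/2 = 1814400 labelled Hamiltonian cycles.
For each such Hamiltonian cycle H, let X_H = 1 if all 11 edges of H are present in G. Then P[X_H = 1] = p^{11} = (6/11)^{11} = 362797056/285311670611.
Summing the indicators: E[X] = Σ_H E[X_H] = 1814400 · p^{11} = 1814400 · 362797056/285311670611 = 658258978406400/285311670611.
Numerically: E[X] ≈ 2307.

E[X] = 1814400 · (6/11)^{11} = 658258978406400/285311670611 ≈ 2307.


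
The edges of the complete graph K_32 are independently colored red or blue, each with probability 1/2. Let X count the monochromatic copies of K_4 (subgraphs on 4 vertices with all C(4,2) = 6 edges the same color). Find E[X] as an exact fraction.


Let X = Σ_S X_S over the C(32, 4) = 35960 subsets S of size 4, where X_S = 1 if the K_4 on S is monochromatic.
For a fixed S, the K_4 on S has C(4, 2) = 6 edges. P[all 6 edges red] = (1/2)^6, and likewise for blue, so P[monochromatic] = 2·(1/2)^6 = 2^{1 − 6} = 1/32.
Summing: E[X] = C(32, 4) · 2^{1 − 6} = 35960 · 1/32 = 4495/4.
Numerically: E[X] ≈ 1123.750.

E[X] = C(32,4)·2^(1−C(4,2)) = 4495/4 ≈ 1123.750.


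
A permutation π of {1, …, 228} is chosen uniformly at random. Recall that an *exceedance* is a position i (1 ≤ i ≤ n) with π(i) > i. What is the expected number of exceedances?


Write X = Σ_{i=1}^{228} X_i, where X_i = 1_{π(i) > i}.
For each fixed i, π(i) is uniform over {1, …, 228} (marginal of a uniform permutation), so P[π(i) > i] = (n − i)/n. Summing: Σ_{i=1}^{228} (n − i)/n = (0 + 1 + … + 227)/228 = 228(228 − 1)/(2·228) = (228 − 1)/2.
Hence E[X] = Σ_{i=1}^{228} (228 − i)/228 = 227/2 ≈ 113.5000.

E[X] = 227/2 = 113.5000.


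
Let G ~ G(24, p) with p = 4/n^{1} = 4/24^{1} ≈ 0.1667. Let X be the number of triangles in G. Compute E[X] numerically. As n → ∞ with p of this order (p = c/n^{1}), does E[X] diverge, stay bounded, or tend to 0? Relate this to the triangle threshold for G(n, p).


Number of potential triangles: C(24, 3) = 2024.
Each occurs with probability p³ ≈ (0.1667)³ ≈ 4.629630e-03.
By linearity: E[X] = C(24, 3)·p³ ≈ 2024 · 4.629630e-03 ≈ 9.3704.
Here α = 1, so p = 4/n is exactly at the triangle threshold p ~ 1/n. Asymptotically E[X] → c³/6 = 4³/6 = 32/3 ≈ 10.6667, a bounded constant. In this regime the triangle count is asymptotically Poisson(c³/6).

E[X] ≈ 9.3704; in regime p = Θ(1/n^{1}) E[X] stays bounded (at the triangle threshold p ~ 1/n).
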